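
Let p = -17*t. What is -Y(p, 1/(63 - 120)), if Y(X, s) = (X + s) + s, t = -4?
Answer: -3874/57 ≈ -67.965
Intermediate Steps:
p = 68 (p = -17*(-4) = 68)
Y(X, s) = X + 2*s
-Y(p, 1/(63 - 120)) = -(68 + 2/(63 - 120)) = -(68 + 2/(-57)) = -(68 + 2*(-1/57)) = -(68 - 2/57) = -1*3874/57 = -3874/57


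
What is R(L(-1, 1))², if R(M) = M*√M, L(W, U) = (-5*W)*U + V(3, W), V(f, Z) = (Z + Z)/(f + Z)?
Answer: 64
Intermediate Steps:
V(f, Z) = 2*Z/(Z + f) (V(f, Z) = (2*Z)/(Z + f) = 2*Z/(Z + f))
L(W, U) = -5*U*W + 2*W/(3 + W) (L(W, U) = (-5*W)*U + 2*W/(W + 3) = -5*U*W + 2*W/(3 + W))
R(M) = M^(3/2)
R(L(-1, 1))² = ((-(2 - 5*1*(3 - 1))/(3 - 1))^(3/2))² = ((-1*(2 - 5*1*2)/2)^(3/2))² = ((-1*½*(2 - 10))^(3/2))² = ((-1*½*(-8))^(3/2))² = (4^(3/2))² = 8² = 64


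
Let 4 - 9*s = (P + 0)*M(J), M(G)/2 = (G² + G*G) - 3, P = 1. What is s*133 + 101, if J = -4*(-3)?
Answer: -74369/9 ≈ -8263.2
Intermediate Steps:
J = 12
M(G) = -6 + 4*G² (M(G) = 2*((G² + G*G) - 3) = 2*((G² + G²) - 3) = 2*(2*G² - 3) = 2*(-3 + 2*G²) = -6 + 4*G²)
s = -566/9 (s = 4/9 - (1 + 0)*(-6 + 4*12²)/9 = 4/9 - (-6 + 4*144)/9 = 4/9 - (-6 + 576)/9 = 4/9 - 570/9 = 4/9 - ⅑*570 = 4/9 - 190/3 = -566/9 ≈ -62.889)
s*133 + 101 = -566/9*133 + 101 = -75278/9 + 101 = -74369/9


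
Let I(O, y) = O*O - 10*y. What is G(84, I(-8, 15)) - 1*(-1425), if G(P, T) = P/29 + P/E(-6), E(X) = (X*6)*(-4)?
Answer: 497111/348 ≈ 1428.5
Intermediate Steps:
E(X) = -24*X (E(X) = (6*X)*(-4) = -24*X)
I(O, y) = O**2 - 10*y
G(P, T) = 173*P/4176 (G(P, T) = P/29 + P/((-24*(-6))) = P*(1/29) + P/144 = P/29 + P*(1/144) = P/29 + P/144 = 173*P/4176)
G(84, I(-8, 15)) - 1*(-1425) = (173/4176)*84 - 1*(-1425) = 1211/348 + 1425 = 497111/348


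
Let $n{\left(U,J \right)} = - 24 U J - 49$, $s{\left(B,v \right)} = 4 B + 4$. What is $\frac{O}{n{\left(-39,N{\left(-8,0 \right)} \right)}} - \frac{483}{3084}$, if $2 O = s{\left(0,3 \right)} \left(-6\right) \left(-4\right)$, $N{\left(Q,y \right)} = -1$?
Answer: $- \frac{207929}{1012580} \approx -0.20535$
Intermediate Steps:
$s{\left(B,v \right)} = 4 + 4 B$
$O = 48$ ($O = \frac{\left(4 + 4 \cdot 0\right) \left(-6\right) \left(-4\right)}{2} = \frac{\left(4 + 0\right) \left(-6\right) \left(-4\right)}{2} = \frac{4 \left(-6\right) \left(-4\right)}{2} = \frac{\left(-24\right) \left(-4\right)}{2} = \frac{1}{2} \cdot 96 = 48$)
$n{\left(U,J \right)} = -49 - 24 J U$ ($n{\left(U,J \right)} = - 24 J U - 49 = -49 - 24 J U$)
$\frac{O}{n{\left(-39,N{\left(-8,0 \right)} \right)}} - \frac{483}{3084} = \frac{48}{-49 - \left(-24\right) \left(-39\right)} - \frac{483}{3084} = \frac{48}{-49 - 936} - \frac{161}{1028} = \frac{48}{-985} - \frac{161}{1028} = 48 \left(- \frac{1}{985}\right) - \frac{161}{1028} = - \frac{48}{985} - \frac{161}{1028} = - \frac{207929}{1012580}$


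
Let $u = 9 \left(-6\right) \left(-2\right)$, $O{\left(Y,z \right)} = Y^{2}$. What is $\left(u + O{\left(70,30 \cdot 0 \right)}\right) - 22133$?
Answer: $-17125$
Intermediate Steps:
$u = 108$ ($u = \left(-54\right) \left(-2\right) = 108$)
$\left(u + O{\left(70,30 \cdot 0 \right)}\right) - 22133 = \left(108 + 70^{2}\right) - 22133 = \left(108 + 4900\right) - 22133 = 5008 - 22133 = -17125$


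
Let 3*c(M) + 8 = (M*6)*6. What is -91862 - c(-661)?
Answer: -251782/3 ≈ -83927.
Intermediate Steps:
c(M) = -8/3 + 12*M (c(M) = -8/3 + ((M*6)*6)/3 = -8/3 + ((6*M)*6)/3 = -8/3 + (36*M)/3 = -8/3 + 12*M)
-91862 - c(-661) = -91862 - (-8/3 + 12*(-661)) = -91862 - (-8/3 - 7932) = -91862 - 1*(-23804/3) = -91862 + 23804/3 = -251782/3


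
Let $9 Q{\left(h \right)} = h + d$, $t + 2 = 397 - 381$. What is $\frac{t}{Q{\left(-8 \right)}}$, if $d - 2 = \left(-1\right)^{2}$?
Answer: $- \frac{126}{5} \approx -25.2$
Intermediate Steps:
$t = 14$ ($t = -2 + \left(397 - 381\right) = -2 + 16 = 14$)
$d = 3$ ($d = 2 + \left(-1\right)^{2} = 2 + 1 = 3$)
$Q{\left(h \right)} = \frac{1}{3} + \frac{h}{9}$ ($Q{\left(h \right)} = \frac{h + 3}{9} = \frac{3 + h}{9} = \frac{1}{3} + \frac{h}{9}$)
$\frac{t}{Q{\left(-8 \right)}} = \frac{14}{\frac{1}{3} + \frac{1}{9} \left(-8\right)} = \frac{14}{\frac{1}{3} - \frac{8}{9}} = \frac{14}{- \frac{5}{9}} = 14 \left(- \frac{9}{5}\right) = - \frac{126}{5}$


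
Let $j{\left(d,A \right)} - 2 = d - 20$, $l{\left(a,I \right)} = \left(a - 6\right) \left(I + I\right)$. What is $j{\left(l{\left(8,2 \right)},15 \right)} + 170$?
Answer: $160$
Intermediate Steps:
$l{\left(a,I \right)} = 2 I \left(-6 + a\right)$ ($l{\left(a,I \right)} = \left(-6 + a\right) 2 I = 2 I \left(-6 + a\right)$)
$j{\left(d,A \right)} = -18 + d$ ($j{\left(d,A \right)} = 2 + \left(d - 20\right) = 2 + \left(-20 + d\right) = -18 + d$)
$j{\left(l{\left(8,2 \right)},15 \right)} + 170 = \left(-18 + 2 \cdot 2 \left(-6 + 8\right)\right) + 170 = \left(-18 + 2 \cdot 2 \cdot 2\right) + 170 = \left(-18 + 8\right) + 170 = -10 + 170 = 160$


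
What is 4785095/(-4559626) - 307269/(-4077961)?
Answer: -18112399069901/18593977002586 ≈ -0.97410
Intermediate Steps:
4785095/(-4559626) - 307269/(-4077961) = 4785095*(-1/4559626) - 307269*(-1/4077961) = -4785095/4559626 + 307269/4077961 = -18112399069901/18593977002586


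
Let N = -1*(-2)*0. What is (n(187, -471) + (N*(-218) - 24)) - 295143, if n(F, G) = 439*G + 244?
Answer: -501692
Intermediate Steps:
n(F, G) = 244 + 439*G
N = 0 (N = 2*0 = 0)
(n(187, -471) + (N*(-218) - 24)) - 295143 = ((244 + 439*(-471)) + (0*(-218) - 24)) - 295143 = ((244 - 206769) + (0 - 24)) - 295143 = (-206525 - 24) - 295143 = -206549 - 295143 = -501692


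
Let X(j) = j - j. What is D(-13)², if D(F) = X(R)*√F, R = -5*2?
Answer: 0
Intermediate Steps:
R = -10
X(j) = 0
D(F) = 0 (D(F) = 0*√F = 0)
D(-13)² = 0² = 0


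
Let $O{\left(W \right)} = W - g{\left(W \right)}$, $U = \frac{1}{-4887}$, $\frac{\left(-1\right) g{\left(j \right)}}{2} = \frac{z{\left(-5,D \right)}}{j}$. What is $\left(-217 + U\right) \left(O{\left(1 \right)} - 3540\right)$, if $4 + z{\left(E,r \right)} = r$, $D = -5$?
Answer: $\frac{3772127360}{4887} \approx 7.7187 \cdot 10^{5}$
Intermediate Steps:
$z{\left(E,r \right)} = -4 + r$
$g{\left(j \right)} = \frac{18}{j}$ ($g{\left(j \right)} = - 2 \frac{-4 - 5}{j} = - 2 \left(- \frac{9}{j}\right) = \frac{18}{j}$)
$U = - \frac{1}{4887} \approx -0.00020462$
$O{\left(W \right)} = W - \frac{18}{W}$
$\left(-217 + U\right) \left(O{\left(1 \right)} - 3540\right) = \left(-217 - \frac{1}{4887}\right) \left(\left(1 - \frac{18}{1}\right) - 3540\right) = - \frac{1060480 \left(\left(1 - 18\right) - 3540\right)}{4887} = - \frac{1060480 \left(-17 - 3540\right)}{4887} = \left(- \frac{1060480}{4887}\right) \left(-3557\right) = \frac{3772127360}{4887}$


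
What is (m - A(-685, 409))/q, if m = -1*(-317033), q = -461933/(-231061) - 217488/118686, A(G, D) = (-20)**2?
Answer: 1447208375522753/761997545 ≈ 1.8992e+6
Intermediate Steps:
A(G, D) = 400
q = 761997545/4570617641 (q = -461933*(-1/231061) - 217488*1/118686 = 461933/231061 - 36248/19781 = 761997545/4570617641 ≈ 0.16672)
m = 317033
(m - A(-685, 409))/q = (317033 - 1*400)/(761997545/4570617641) = (317033 - 400)*(4570617641/761997545) = 316633*(4570617641/761997545) = 1447208375522753/761997545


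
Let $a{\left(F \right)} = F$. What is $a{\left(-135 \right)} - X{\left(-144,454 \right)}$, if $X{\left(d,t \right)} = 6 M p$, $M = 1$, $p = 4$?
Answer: $-159$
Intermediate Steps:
$X{\left(d,t \right)} = 24$ ($X{\left(d,t \right)} = 6 \cdot 1 \cdot 4 = 6 \cdot 4 = 24$)
$a{\left(-135 \right)} - X{\left(-144,454 \right)} = -135 - 24 = -159$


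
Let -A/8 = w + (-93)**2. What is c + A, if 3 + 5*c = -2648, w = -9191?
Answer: 19029/5 ≈ 3805.8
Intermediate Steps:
A = 4336 (A = -8*(-9191 + (-93)**2) = -8*(-9191 + 8649) = -8*(-542) = 4336)
c = -2651/5 (c = -3/5 + (1/5)*(-2648) = -3/5 - 2648/5 = -2651/5 ≈ -530.20)
c + A = -2651/5 + 4336 = 19029/5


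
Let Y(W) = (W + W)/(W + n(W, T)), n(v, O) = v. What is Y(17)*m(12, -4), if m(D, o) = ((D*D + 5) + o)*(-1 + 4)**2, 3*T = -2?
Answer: 1305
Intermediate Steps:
T = -2/3 (T = (1/3)*(-2) = -2/3 ≈ -0.66667)
Y(W) = 1 (Y(W) = (W + W)/(W + W) = (2*W)/((2*W)) = (2*W)*(1/(2*W)) = 1)
m(D, o) = 45 + 9*o + 9*D**2 (m(D, o) = ((D**2 + 5) + o)*3**2 = ((5 + D**2) + o)*9 = (5 + o + D**2)*9 = 45 + 9*o + 9*D**2)
Y(17)*m(12, -4) = 1*(45 + 9*(-4) + 9*12**2) = 1*(45 - 36 + 9*144) = 1*(45 - 36 + 1296) = 1*1305 = 1305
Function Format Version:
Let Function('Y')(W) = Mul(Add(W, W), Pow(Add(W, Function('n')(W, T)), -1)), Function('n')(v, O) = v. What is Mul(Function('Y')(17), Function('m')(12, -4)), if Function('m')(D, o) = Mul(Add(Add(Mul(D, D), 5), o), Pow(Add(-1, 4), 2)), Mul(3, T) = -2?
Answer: 1305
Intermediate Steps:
T = Rational(-2, 3) (T = Mul(Rational(1, 3), -2) = Rational(-2, 3) ≈ -0.66667)
Function('Y')(W) = 1 (Function('Y')(W) = Mul(Add(W, W), Pow(Add(W, W), -1)) = Mul(Mul(2, W), Pow(Mul(2, W), -1)) = Mul(Mul(2, W), Mul(Rational(1, 2), Pow(W, -1))) = 1)
Function('m')(D, o) = Add(45, Mul(9, o), Mul(9, Pow(D, 2))) (Function('m')(D, o) = Mul(Add(Add(Pow(D, 2), 5), o), Pow(3, 2)) = Mul(Add(Add(5, Pow(D, 2)), o), 9) = Mul(Add(5, o, Pow(D, 2)), 9) = Add(45, Mul(9, o), Mul(9, Pow(D, 2))))
Mul(Function('Y')(17), Function('m')(12, -4)) = Mul(1, Add(45, Mul(9, -4), Mul(9, Pow(12, 2)))) = Mul(1, Add(45, -36, Mul(9, 144))) = Mul(1, Add(45, -36, 1296)) = Mul(1, 1305) = 1305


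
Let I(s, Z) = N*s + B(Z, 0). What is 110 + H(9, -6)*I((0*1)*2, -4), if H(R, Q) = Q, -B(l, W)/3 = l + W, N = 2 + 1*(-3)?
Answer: 38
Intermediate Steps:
N = -1 (N = 2 - 3 = -1)
B(l, W) = -3*W - 3*l (B(l, W) = -3*(l + W) = -3*(W + l) = -3*W - 3*l)
I(s, Z) = -s - 3*Z (I(s, Z) = -s + (-3*0 - 3*Z) = -s + (0 - 3*Z) = -s - 3*Z)
110 + H(9, -6)*I((0*1)*2, -4) = 110 - 6*(-0*1*2 - 3*(-4)) = 110 - 6*(-0*2 + 12) = 110 - 6*(-1*0 + 12) = 110 - 6*(0 + 12) = 110 - 6*12 = 110 - 72 = 38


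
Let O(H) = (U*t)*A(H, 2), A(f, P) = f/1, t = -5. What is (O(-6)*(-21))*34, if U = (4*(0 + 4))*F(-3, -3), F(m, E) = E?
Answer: 1028160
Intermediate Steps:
A(f, P) = f (A(f, P) = f*1 = f)
U = -48 (U = (4*(0 + 4))*(-3) = (4*4)*(-3) = 16*(-3) = -48)
O(H) = 240*H (O(H) = (-48*(-5))*H = 240*H)
(O(-6)*(-21))*34 = ((240*(-6))*(-21))*34 = -1440*(-21)*34 = 30240*34 = 1028160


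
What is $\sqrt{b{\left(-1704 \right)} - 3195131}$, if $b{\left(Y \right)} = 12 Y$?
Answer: $i \sqrt{3215579} \approx 1793.2 i$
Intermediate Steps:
$\sqrt{b{\left(-1704 \right)} - 3195131} = \sqrt{12 \left(-1704\right) - 3195131} = \sqrt{-20448 - 3195131} = \sqrt{-3215579} = i \sqrt{3215579}$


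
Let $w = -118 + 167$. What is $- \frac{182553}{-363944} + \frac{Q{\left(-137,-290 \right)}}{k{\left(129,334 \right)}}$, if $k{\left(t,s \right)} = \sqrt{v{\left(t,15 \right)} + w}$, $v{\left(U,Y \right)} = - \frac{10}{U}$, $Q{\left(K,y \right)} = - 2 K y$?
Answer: $\frac{26079}{51992} - \frac{79460 \sqrt{814119}}{6311} \approx -11360.0$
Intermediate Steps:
$Q{\left(K,y \right)} = - 2 K y$
$w = 49$
$k{\left(t,s \right)} = \sqrt{49 - \frac{10}{t}}$ ($k{\left(t,s \right)} = \sqrt{- \frac{10}{t} + 49} = \sqrt{49 - \frac{10}{t}}$)
$- \frac{182553}{-363944} + \frac{Q{\left(-137,-290 \right)}}{k{\left(129,334 \right)}} = - \frac{182553}{-363944} + \frac{\left(-2\right) \left(-137\right) \left(-290\right)}{\sqrt{49 - \frac{10}{129}}} = \left(-182553\right) \left(- \frac{1}{363944}\right) - \frac{79460}{\sqrt{49 - \frac{10}{129}}} = \frac{26079}{51992} - \frac{79460}{\sqrt{49 - \frac{10}{129}}} = \frac{26079}{51992} - \frac{79460}{\sqrt{\frac{6311}{129}}} = \frac{26079}{51992} - \frac{79460}{\frac{1}{129} \sqrt{814119}} = \frac{26079}{51992} - 79460 \frac{\sqrt{814119}}{6311} = \frac{26079}{51992} - \frac{79460 \sqrt{814119}}{6311}$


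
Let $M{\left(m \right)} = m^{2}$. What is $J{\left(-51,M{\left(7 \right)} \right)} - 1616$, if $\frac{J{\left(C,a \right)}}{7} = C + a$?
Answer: $-1630$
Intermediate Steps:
$J{\left(C,a \right)} = 7 C + 7 a$ ($J{\left(C,a \right)} = 7 \left(C + a\right) = 7 C + 7 a$)
$J{\left(-51,M{\left(7 \right)} \right)} - 1616 = \left(7 \left(-51\right) + 7 \cdot 7^{2}\right) - 1616 = \left(-357 + 7 \cdot 49\right) - 1616 = \left(-357 + 343\right) - 1616 = -14 - 1616 = -1630$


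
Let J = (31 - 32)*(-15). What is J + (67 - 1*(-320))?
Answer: 402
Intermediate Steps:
J = 15 (J = -1*(-15) = 15)
J + (67 - 1*(-320)) = 15 + (67 - 1*(-320)) = 15 + (67 + 320) = 15 + 387 = 402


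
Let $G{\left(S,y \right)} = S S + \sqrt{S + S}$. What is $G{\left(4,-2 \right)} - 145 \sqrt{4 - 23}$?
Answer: $16 + 2 \sqrt{2} - 145 i \sqrt{19} \approx 18.828 - 632.04 i$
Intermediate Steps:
$G{\left(S,y \right)} = S^{2} + \sqrt{2} \sqrt{S}$ ($G{\left(S,y \right)} = S^{2} + \sqrt{2 S} = S^{2} + \sqrt{2} \sqrt{S}$)
$G{\left(4,-2 \right)} - 145 \sqrt{4 - 23} = \left(4^{2} + \sqrt{2} \sqrt{4}\right) - 145 \sqrt{4 - 23} = \left(16 + \sqrt{2} \cdot 2\right) - 145 \sqrt{-19} = \left(16 + 2 \sqrt{2}\right) - 145 i \sqrt{19} = 16 + 2 \sqrt{2} - 145 i \sqrt{19}$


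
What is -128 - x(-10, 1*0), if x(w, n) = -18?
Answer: -110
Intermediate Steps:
-128 - x(-10, 1*0) = -128 - 1*(-18) = -128 + 18 = -110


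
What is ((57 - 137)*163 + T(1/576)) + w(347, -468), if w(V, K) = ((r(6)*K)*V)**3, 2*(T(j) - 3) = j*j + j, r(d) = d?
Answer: -613839310341973896830399/663552 ≈ -9.2508e+17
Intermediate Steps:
T(j) = 3 + j/2 + j**2/2 (T(j) = 3 + (j*j + j)/2 = 3 + (j**2 + j)/2 = 3 + (j + j**2)/2 = 3 + (j/2 + j**2/2) = 3 + j/2 + j**2/2)
w(V, K) = 216*K**3*V**3 (w(V, K) = ((6*K)*V)**3 = (6*K*V)**3 = 216*K**3*V**3)
((57 - 137)*163 + T(1/576)) + w(347, -468) = ((57 - 137)*163 + (3 + (1/2)/576 + (1/576)**2/2)) + 216*(-468)**3*347**3 = (-80*163 + (3 + (1/2)*(1/576) + (1/576)**2/2)) + 216*(-102503232)*41781923 = (-13040 + (3 + 1/1152 + (1/2)*(1/331776))) - 925080943681829376 = (-13040 + (3 + 1/1152 + 1/663552)) - 925080943681829376 = (-13040 + 1991233/663552) - 925080943681829376 = -8650726847/663552 - 925080943681829376 = -613839310341973896830399/663552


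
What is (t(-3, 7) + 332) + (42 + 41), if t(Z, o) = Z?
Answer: 412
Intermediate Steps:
(t(-3, 7) + 332) + (42 + 41) = (-3 + 332) + (42 + 41) = 329 + 83 = 412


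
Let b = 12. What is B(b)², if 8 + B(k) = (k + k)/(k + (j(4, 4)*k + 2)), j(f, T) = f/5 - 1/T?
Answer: 495616/10609 ≈ 46.717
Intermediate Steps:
j(f, T) = -1/T + f/5 (j(f, T) = f*(⅕) - 1/T = f/5 - 1/T = -1/T + f/5)
B(k) = -8 + 2*k/(2 + 31*k/20) (B(k) = -8 + (k + k)/(k + ((-1/4 + (⅕)*4)*k + 2)) = -8 + (2*k)/(k + ((-1*¼ + ⅘)*k + 2)) = -8 + (2*k)/(k + ((-¼ + ⅘)*k + 2)) = -8 + (2*k)/(k + (11*k/20 + 2)) = -8 + (2*k)/(k + (2 + 11*k/20)) = -8 + (2*k)/(2 + 31*k/20) = -8 + 2*k/(2 + 31*k/20))
B(b)² = (16*(-20 - 13*12)/(40 + 31*12))² = (16*(-20 - 156)/(40 + 372))² = (16*(-176)/412)² = (16*(1/412)*(-176))² = (-704/103)² = 495616/10609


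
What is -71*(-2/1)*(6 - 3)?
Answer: 426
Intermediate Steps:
-71*(-2/1)*(6 - 3) = -71*(-2*1)*3 = -(-142)*3 = -71*(-6) = 426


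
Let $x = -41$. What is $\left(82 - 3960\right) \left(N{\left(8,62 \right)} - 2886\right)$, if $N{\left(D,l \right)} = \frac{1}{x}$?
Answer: $\frac{458872106}{41} \approx 1.1192 \cdot 10^{7}$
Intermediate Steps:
$N{\left(D,l \right)} = - \frac{1}{41}$ ($N{\left(D,l \right)} = \frac{1}{-41} = - \frac{1}{41}$)
$\left(82 - 3960\right) \left(N{\left(8,62 \right)} - 2886\right) = \left(82 - 3960\right) \left(- \frac{1}{41} - 2886\right) = \left(-3878\right) \left(- \frac{118327}{41}\right) = \frac{458872106}{41}$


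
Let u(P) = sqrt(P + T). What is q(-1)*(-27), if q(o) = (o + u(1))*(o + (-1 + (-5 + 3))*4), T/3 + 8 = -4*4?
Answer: -351 + 351*I*sqrt(71) ≈ -351.0 + 2957.6*I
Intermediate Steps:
T = -72 (T = -24 + 3*(-4*4) = -24 + 3*(-16) = -24 - 48 = -72)
u(P) = sqrt(-72 + P) (u(P) = sqrt(P - 72) = sqrt(-72 + P))
q(o) = (-12 + o)*(o + I*sqrt(71)) (q(o) = (o + sqrt(-72 + 1))*(o + (-1 + (-5 + 3))*4) = (o + sqrt(-71))*(o + (-1 - 2)*4) = (o + I*sqrt(71))*(o - 3*4) = (o + I*sqrt(71))*(o - 12) = (o + I*sqrt(71))*(-12 + o) = (-12 + o)*(o + I*sqrt(71)))
q(-1)*(-27) = ((-1)**2 - 12*(-1) - 12*I*sqrt(71) + I*(-1)*sqrt(71))*(-27) = (1 + 12 - 12*I*sqrt(71) - I*sqrt(71))*(-27) = (13 - 13*I*sqrt(71))*(-27) = -351 + 351*I*sqrt(71)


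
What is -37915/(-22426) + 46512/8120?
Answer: 168868489/22762390 ≈ 7.4187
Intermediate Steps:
-37915/(-22426) + 46512/8120 = -37915*(-1/22426) + 46512*(1/8120) = 37915/22426 + 5814/1015 = 168868489/22762390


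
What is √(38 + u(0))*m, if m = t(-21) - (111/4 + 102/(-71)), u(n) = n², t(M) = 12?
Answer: -4065*√38/284 ≈ -88.234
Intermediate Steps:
m = -4065/284 (m = 12 - (111/4 + 102/(-71)) = 12 - (111*(¼) + 102*(-1/71)) = 12 - (111/4 - 102/71) = 12 - 1*7473/284 = 12 - 7473/284 = -4065/284 ≈ -14.313)
√(38 + u(0))*m = √(38 + 0²)*(-4065/284) = √(38 + 0)*(-4065/284) = √38*(-4065/284) = -4065*√38/284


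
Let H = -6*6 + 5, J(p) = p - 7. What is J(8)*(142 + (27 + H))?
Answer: 138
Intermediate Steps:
J(p) = -7 + p
H = -31 (H = -36 + 5 = -31)
J(8)*(142 + (27 + H)) = (-7 + 8)*(142 + (27 - 31)) = 1*(142 - 4) = 1*138 = 138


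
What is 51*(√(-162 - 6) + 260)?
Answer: 13260 + 102*I*√42 ≈ 13260.0 + 661.04*I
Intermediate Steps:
51*(√(-162 - 6) + 260) = 51*(√(-168) + 260) = 51*(2*I*√42 + 260) = 51*(260 + 2*I*√42) = 13260 + 102*I*√42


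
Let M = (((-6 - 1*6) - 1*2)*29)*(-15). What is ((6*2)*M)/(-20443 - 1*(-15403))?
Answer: -29/2 ≈ -14.500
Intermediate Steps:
M = 6090 (M = (((-6 - 6) - 2)*29)*(-15) = ((-12 - 2)*29)*(-15) = -14*29*(-15) = -406*(-15) = 6090)
((6*2)*M)/(-20443 - 1*(-15403)) = ((6*2)*6090)/(-20443 - 1*(-15403)) = (12*6090)/(-20443 + 15403) = 73080/(-5040) = 73080*(-1/5040) = -29/2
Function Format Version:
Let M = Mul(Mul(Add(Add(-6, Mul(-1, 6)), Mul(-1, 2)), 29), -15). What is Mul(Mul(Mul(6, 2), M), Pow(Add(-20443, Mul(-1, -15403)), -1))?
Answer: Rational(-29, 2) ≈ -14.500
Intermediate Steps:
M = 6090 (M = Mul(Mul(Add(Add(-6, -6), -2), 29), -15) = Mul(Mul(Add(-12, -2), 29), -15) = Mul(Mul(-14, 29), -15) = Mul(-406, -15) = 6090)
Mul(Mul(Mul(6, 2), M), Pow(Add(-20443, Mul(-1, -15403)), -1)) = Mul(Mul(Mul(6, 2), 6090), Pow(Add(-20443, Mul(-1, -15403)), -1)) = Mul(Mul(12, 6090), Pow(Add(-20443, 15403), -1)) = Mul(73080, Pow(-5040, -1)) = Mul(73080, Rational(-1, 5040)) = Rational(-29, 2)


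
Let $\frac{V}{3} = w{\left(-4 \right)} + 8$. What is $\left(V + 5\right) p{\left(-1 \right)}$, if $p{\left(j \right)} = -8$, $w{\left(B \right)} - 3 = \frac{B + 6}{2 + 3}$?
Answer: $- \frac{1568}{5} \approx -313.6$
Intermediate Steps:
$w{\left(B \right)} = \frac{21}{5} + \frac{B}{5}$ ($w{\left(B \right)} = 3 + \frac{B + 6}{2 + 3} = 3 + \frac{6 + B}{5} = 3 + \left(6 + B\right) \frac{1}{5} = 3 + \left(\frac{6}{5} + \frac{B}{5}\right) = \frac{21}{5} + \frac{B}{5}$)
$V = \frac{171}{5}$ ($V = 3 \left(\left(\frac{21}{5} + \frac{1}{5} \left(-4\right)\right) + 8\right) = 3 \left(\left(\frac{21}{5} - \frac{4}{5}\right) + 8\right) = 3 \left(\frac{17}{5} + 8\right) = 3 \cdot \frac{57}{5} = \frac{171}{5} \approx 34.2$)
$\left(V + 5\right) p{\left(-1 \right)} = \left(\frac{171}{5} + 5\right) \left(-8\right) = \frac{196}{5} \left(-8\right) = - \frac{1568}{5}$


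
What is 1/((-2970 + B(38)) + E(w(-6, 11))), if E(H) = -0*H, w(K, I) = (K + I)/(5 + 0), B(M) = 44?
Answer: -1/2926 ≈ -0.00034176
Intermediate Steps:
w(K, I) = I/5 + K/5 (w(K, I) = (I + K)/5 = (I + K)*(⅕) = I/5 + K/5)
E(H) = 0 (E(H) = -4*0 = 0)
1/((-2970 + B(38)) + E(w(-6, 11))) = 1/((-2970 + 44) + 0) = 1/(-2926 + 0) = 1/(-2926) = -1/2926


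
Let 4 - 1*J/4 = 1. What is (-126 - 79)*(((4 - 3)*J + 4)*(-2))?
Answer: 6560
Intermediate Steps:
J = 12 (J = 16 - 4*1 = 16 - 4 = 12)
(-126 - 79)*(((4 - 3)*J + 4)*(-2)) = (-126 - 79)*(((4 - 3)*12 + 4)*(-2)) = -205*(1*12 + 4)*(-2) = -205*(12 + 4)*(-2) = -3280*(-2) = -205*(-32) = 6560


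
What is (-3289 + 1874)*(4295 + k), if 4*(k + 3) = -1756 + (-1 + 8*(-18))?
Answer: -21602805/4 ≈ -5.4007e+6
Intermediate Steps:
k = -1913/4 (k = -3 + (-1756 + (-1 + 8*(-18)))/4 = -3 + (-1756 + (-1 - 144))/4 = -3 + (-1756 - 145)/4 = -3 + (¼)*(-1901) = -3 - 1901/4 = -1913/4 ≈ -478.25)
(-3289 + 1874)*(4295 + k) = (-3289 + 1874)*(4295 - 1913/4) = -1415*15267/4 = -21602805/4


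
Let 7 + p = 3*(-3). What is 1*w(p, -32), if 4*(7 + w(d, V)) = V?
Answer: -15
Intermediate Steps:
p = -16 (p = -7 + 3*(-3) = -7 - 9 = -16)
w(d, V) = -7 + V/4
1*w(p, -32) = 1*(-7 + (1/4)*(-32)) = 1*(-7 - 8) = 1*(-15) = -15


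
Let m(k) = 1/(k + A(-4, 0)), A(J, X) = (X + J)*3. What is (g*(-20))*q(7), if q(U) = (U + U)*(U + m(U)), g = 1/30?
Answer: -952/15 ≈ -63.467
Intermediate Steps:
A(J, X) = 3*J + 3*X (A(J, X) = (J + X)*3 = 3*J + 3*X)
g = 1/30 ≈ 0.033333
m(k) = 1/(-12 + k) (m(k) = 1/(k + (3*(-4) + 3*0)) = 1/(k + (-12 + 0)) = 1/(k - 12) = 1/(-12 + k))
q(U) = 2*U*(U + 1/(-12 + U)) (q(U) = (U + U)*(U + 1/(-12 + U)) = (2*U)*(U + 1/(-12 + U)) = 2*U*(U + 1/(-12 + U)))
(g*(-20))*q(7) = ((1/30)*(-20))*(2*7*(1 + 7*(-12 + 7))/(-12 + 7)) = -4*7*(1 + 7*(-5))/(3*(-5)) = -4*7*(-1)*(1 - 35)/(3*5) = -4*7*(-1)*(-34)/(3*5) = -2/3*476/5 = -952/15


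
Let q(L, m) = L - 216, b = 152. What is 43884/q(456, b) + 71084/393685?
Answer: 57645109/314948 ≈ 183.03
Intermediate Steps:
q(L, m) = -216 + L
43884/q(456, b) + 71084/393685 = 43884/(-216 + 456) + 71084/393685 = 43884/240 + 71084*(1/393685) = 43884*(1/240) + 71084/393685 = 3657/20 + 71084/393685 = 57645109/314948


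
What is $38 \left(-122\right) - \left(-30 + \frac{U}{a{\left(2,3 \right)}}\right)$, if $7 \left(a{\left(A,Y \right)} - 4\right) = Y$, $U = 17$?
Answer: $- \frac{142905}{31} \approx -4609.8$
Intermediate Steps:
$a{\left(A,Y \right)} = 4 + \frac{Y}{7}$
$38 \left(-122\right) - \left(-30 + \frac{U}{a{\left(2,3 \right)}}\right) = 38 \left(-122\right) + \left(30 - \frac{17}{4 + \frac{1}{7} \cdot 3}\right) = -4636 + \left(30 - \frac{17}{4 + \frac{3}{7}}\right) = -4636 + \left(30 - \frac{17}{\frac{31}{7}}\right) = -4636 + \left(30 - 17 \cdot \frac{7}{31}\right) = -4636 + \left(30 - \frac{119}{31}\right) = -4636 + \frac{811}{31} = - \frac{142905}{31}$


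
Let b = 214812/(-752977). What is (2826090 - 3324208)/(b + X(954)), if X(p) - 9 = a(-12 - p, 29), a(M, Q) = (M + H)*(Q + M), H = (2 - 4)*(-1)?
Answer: -375071397286/680146590817 ≈ -0.55146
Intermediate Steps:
H = 2 (H = -2*(-1) = 2)
b = -214812/752977 (b = 214812*(-1/752977) = -214812/752977 ≈ -0.28528)
a(M, Q) = (2 + M)*(M + Q) (a(M, Q) = (M + 2)*(Q + M) = (2 + M)*(M + Q))
X(p) = -305 + (-12 - p)² - 31*p (X(p) = 9 + ((-12 - p)² + 2*(-12 - p) + 2*29 + (-12 - p)*29) = 9 + ((-12 - p)² + (-24 - 2*p) + 58 + (-348 - 29*p)) = 9 + (-314 + (-12 - p)² - 31*p) = -305 + (-12 - p)² - 31*p)
(2826090 - 3324208)/(b + X(954)) = (2826090 - 3324208)/(-214812/752977 + (-161 + 954² - 7*954)) = -498118/(-214812/752977 + (-161 + 910116 - 6678)) = -498118/(-214812/752977 + 903277) = -498118/680146590817/752977 = -498118*752977/680146590817 = -375071397286/680146590817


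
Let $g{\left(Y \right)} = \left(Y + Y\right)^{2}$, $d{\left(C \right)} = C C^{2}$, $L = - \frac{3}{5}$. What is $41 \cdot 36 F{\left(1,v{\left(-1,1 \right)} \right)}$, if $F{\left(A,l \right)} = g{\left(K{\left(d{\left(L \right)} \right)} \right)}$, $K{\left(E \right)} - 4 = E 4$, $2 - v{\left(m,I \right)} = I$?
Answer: $\frac{907232256}{15625} \approx 58063.0$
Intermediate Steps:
$L = - \frac{3}{5}$ ($L = \left(-3\right) \frac{1}{5} = - \frac{3}{5} \approx -0.6$)
$d{\left(C \right)} = C^{3}$
$v{\left(m,I \right)} = 2 - I$
$K{\left(E \right)} = 4 + 4 E$ ($K{\left(E \right)} = 4 + E 4 = 4 + 4 E$)
$g{\left(Y \right)} = 4 Y^{2}$ ($g{\left(Y \right)} = \left(2 Y\right)^{2} = 4 Y^{2}$)
$F{\left(A,l \right)} = \frac{614656}{15625}$ ($F{\left(A,l \right)} = 4 \left(4 + 4 \left(- \frac{3}{5}\right)^{3}\right)^{2} = 4 \left(4 + 4 \left(- \frac{27}{125}\right)\right)^{2} = 4 \left(4 - \frac{108}{125}\right)^{2} = 4 \left(\frac{392}{125}\right)^{2} = 4 \cdot \frac{153664}{15625} = \frac{614656}{15625}$)
$41 \cdot 36 F{\left(1,v{\left(-1,1 \right)} \right)} = 41 \cdot 36 \cdot \frac{614656}{15625} = 1476 \cdot \frac{614656}{15625} = \frac{907232256}{15625}$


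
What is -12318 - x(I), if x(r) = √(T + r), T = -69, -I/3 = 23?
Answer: -12318 - I*√138 ≈ -12318.0 - 11.747*I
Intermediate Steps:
I = -69 (I = -3*23 = -69)
x(r) = √(-69 + r)
-12318 - x(I) = -12318 - √(-69 - 69) = -12318 - √(-138) = -12318 - I*√138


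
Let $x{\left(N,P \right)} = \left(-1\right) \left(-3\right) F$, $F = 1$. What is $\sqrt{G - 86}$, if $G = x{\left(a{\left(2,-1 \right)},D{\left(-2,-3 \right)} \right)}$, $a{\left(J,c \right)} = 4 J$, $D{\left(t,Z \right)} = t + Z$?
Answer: $i \sqrt{83} \approx 9.1104 i$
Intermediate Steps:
$D{\left(t,Z \right)} = Z + t$
$x{\left(N,P \right)} = 3$ ($x{\left(N,P \right)} = \left(-1\right) \left(-3\right) 1 = 3 \cdot 1 = 3$)
$G = 3$
$\sqrt{G - 86} = \sqrt{3 - 86} = \sqrt{-83} = i \sqrt{83}$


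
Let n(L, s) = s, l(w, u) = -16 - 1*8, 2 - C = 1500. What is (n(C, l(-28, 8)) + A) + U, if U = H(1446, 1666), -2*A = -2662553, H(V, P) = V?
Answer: 2665397/2 ≈ 1.3327e+6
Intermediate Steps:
C = -1498 (C = 2 - 1*1500 = 2 - 1500 = -1498)
l(w, u) = -24 (l(w, u) = -16 - 8 = -24)
A = 2662553/2 (A = -1/2*(-2662553) = 2662553/2 ≈ 1.3313e+6)
U = 1446
(n(C, l(-28, 8)) + A) + U = (-24 + 2662553/2) + 1446 = 2662505/2 + 1446 = 2665397/2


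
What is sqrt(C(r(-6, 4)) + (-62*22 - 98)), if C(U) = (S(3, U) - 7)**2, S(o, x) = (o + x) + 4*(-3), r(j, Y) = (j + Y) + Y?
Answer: I*sqrt(1266) ≈ 35.581*I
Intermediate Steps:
r(j, Y) = j + 2*Y (r(j, Y) = (Y + j) + Y = j + 2*Y)
S(o, x) = -12 + o + x (S(o, x) = (o + x) - 12 = -12 + o + x)
C(U) = (-16 + U)**2 (C(U) = ((-12 + 3 + U) - 7)**2 = ((-9 + U) - 7)**2 = (-16 + U)**2)
sqrt(C(r(-6, 4)) + (-62*22 - 98)) = sqrt((-16 + (-6 + 2*4))**2 + (-62*22 - 98)) = sqrt((-16 + (-6 + 8))**2 + (-1364 - 98)) = sqrt((-16 + 2)**2 - 1462) = sqrt((-14)**2 - 1462) = sqrt(196 - 1462) = sqrt(-1266) = I*sqrt(1266)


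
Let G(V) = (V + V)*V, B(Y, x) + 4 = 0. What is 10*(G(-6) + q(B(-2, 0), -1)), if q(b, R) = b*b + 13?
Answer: 1010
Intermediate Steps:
B(Y, x) = -4 (B(Y, x) = -4 + 0 = -4)
G(V) = 2*V² (G(V) = (2*V)*V = 2*V²)
q(b, R) = 13 + b² (q(b, R) = b² + 13 = 13 + b²)
10*(G(-6) + q(B(-2, 0), -1)) = 10*(2*(-6)² + (13 + (-4)²)) = 10*(2*36 + (13 + 16)) = 10*(72 + 29) = 10*101 = 1010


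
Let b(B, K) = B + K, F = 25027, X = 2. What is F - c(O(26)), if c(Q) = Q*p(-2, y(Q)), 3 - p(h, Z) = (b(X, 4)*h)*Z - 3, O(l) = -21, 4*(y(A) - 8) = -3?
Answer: 26980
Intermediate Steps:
y(A) = 29/4 (y(A) = 8 + (¼)*(-3) = 8 - ¾ = 29/4)
p(h, Z) = 6 - 6*Z*h (p(h, Z) = 3 - (((2 + 4)*h)*Z - 3) = 3 - ((6*h)*Z - 3) = 3 - (6*Z*h - 3) = 3 - (-3 + 6*Z*h) = 3 + (3 - 6*Z*h) = 6 - 6*Z*h)
c(Q) = 93*Q (c(Q) = Q*(6 - 6*29/4*(-2)) = Q*(6 + 87) = Q*93 = 93*Q)
F - c(O(26)) = 25027 - 93*(-21) = 25027 - 1*(-1953) = 25027 + 1953 = 26980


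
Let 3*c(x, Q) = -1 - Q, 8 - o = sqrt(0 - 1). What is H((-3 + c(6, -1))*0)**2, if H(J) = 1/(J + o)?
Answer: (8 + I)**2/4225 ≈ 0.014911 + 0.003787*I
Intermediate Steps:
o = 8 - I (o = 8 - sqrt(0 - 1) = 8 - sqrt(-1) = 8 - I ≈ 8.0 - 1.0*I)
c(x, Q) = -1/3 - Q/3 (c(x, Q) = (-1 - Q)/3 = -1/3 - Q/3)
H(J) = 1/(8 + J - I) (H(J) = 1/(J + (8 - I)) = 1/(8 + J - I))
H((-3 + c(6, -1))*0)**2 = (1/(8 + (-3 + (-1/3 - 1/3*(-1)))*0 - I))**2 = (1/(8 + (-3 + (-1/3 + 1/3))*0 - I))**2 = (1/(8 + (-3 + 0)*0 - I))**2 = (1/(8 - 3*0 - I))**2 = (1/(8 + 0 - I))**2 = (1/(8 - I))**2 = ((8 + I)/65)**2 = (8 + I)**2/4225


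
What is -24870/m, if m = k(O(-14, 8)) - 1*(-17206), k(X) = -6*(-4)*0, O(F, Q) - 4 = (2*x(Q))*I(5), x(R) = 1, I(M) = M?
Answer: -12435/8603 ≈ -1.4454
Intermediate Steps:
O(F, Q) = 14 (O(F, Q) = 4 + (2*1)*5 = 4 + 2*5 = 4 + 10 = 14)
k(X) = 0 (k(X) = 24*0 = 0)
m = 17206 (m = 0 - 1*(-17206) = 0 + 17206 = 17206)
-24870/m = -24870/17206 = -24870*1/17206 = -12435/8603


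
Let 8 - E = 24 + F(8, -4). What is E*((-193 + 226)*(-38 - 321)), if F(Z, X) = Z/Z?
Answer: 201399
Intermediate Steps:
F(Z, X) = 1
E = -17 (E = 8 - (24 + 1) = 8 - 1*25 = 8 - 25 = -17)
E*((-193 + 226)*(-38 - 321)) = -17*(-193 + 226)*(-38 - 321) = -561*(-359) = -17*(-11847) = 201399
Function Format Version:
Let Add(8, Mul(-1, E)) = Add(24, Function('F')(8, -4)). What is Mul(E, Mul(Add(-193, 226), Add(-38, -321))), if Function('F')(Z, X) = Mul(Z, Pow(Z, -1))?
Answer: 201399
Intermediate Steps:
Function('F')(Z, X) = 1
E = -17 (E = Add(8, Mul(-1, Add(24, 1))) = Add(8, Mul(-1, 25)) = Add(8, -25) = -17)
Mul(E, Mul(Add(-193, 226), Add(-38, -321))) = Mul(-17, Mul(Add(-193, 226), Add(-38, -321))) = Mul(-17, Mul(33, -359)) = Mul(-17, -11847) = 201399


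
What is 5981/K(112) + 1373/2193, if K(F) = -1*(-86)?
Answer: 307777/4386 ≈ 70.173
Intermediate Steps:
K(F) = 86
5981/K(112) + 1373/2193 = 5981/86 + 1373/2193 = 307777/4386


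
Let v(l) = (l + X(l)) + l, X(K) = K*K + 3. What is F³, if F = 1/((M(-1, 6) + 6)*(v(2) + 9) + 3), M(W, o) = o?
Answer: 1/14348907 ≈ 6.9692e-8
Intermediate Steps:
X(K) = 3 + K² (X(K) = K² + 3 = 3 + K²)
v(l) = 3 + l² + 2*l (v(l) = (l + (3 + l²)) + l = (3 + l + l²) + l = 3 + l² + 2*l)
F = 1/243 (F = 1/((6 + 6)*((3 + 2² + 2*2) + 9) + 3) = 1/(12*((3 + 4 + 4) + 9) + 3) = 1/(12*(11 + 9) + 3) = 1/(12*20 + 3) = 1/(240 + 3) = 1/243 ≈ 0.0041152)
F³ = (1/243)³ = 1/14348907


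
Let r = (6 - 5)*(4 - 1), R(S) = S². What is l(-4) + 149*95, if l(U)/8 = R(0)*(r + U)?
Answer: 14155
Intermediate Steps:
r = 3 (r = 1*3 = 3)
l(U) = 0 (l(U) = 8*(0²*(3 + U)) = 8*(0*(3 + U)) = 8*0 = 0)
l(-4) + 149*95 = 0 + 149*95 = 0 + 14155 = 14155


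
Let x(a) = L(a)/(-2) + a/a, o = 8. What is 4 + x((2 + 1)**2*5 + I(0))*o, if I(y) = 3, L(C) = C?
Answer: -180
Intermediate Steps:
x(a) = 1 - a/2 (x(a) = a/(-2) + a/a = a*(-1/2) + 1 = -a/2 + 1 = 1 - a/2)
4 + x((2 + 1)**2*5 + I(0))*o = 4 + (1 - ((2 + 1)**2*5 + 3)/2)*8 = 4 + (1 - (3**2*5 + 3)/2)*8 = 4 + (1 - (9*5 + 3)/2)*8 = 4 + (1 - (45 + 3)/2)*8 = 4 + (1 - 1/2*48)*8 = 4 + (1 - 24)*8 = 4 - 23*8 = 4 - 184 = -180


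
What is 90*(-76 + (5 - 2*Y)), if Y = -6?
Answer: -5310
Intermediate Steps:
90*(-76 + (5 - 2*Y)) = 90*(-76 + (5 - 2*(-6))) = 90*(-76 + (5 + 12)) = 90*(-76 + 17) = 90*(-59) = -5310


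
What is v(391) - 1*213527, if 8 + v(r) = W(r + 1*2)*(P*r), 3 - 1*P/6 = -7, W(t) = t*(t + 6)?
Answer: 3678478685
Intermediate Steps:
W(t) = t*(6 + t)
P = 60 (P = 18 - 6*(-7) = 18 + 42 = 60)
v(r) = -8 + 60*r*(2 + r)*(8 + r) (v(r) = -8 + ((r + 1*2)*(6 + (r + 1*2)))*(60*r) = -8 + ((r + 2)*(6 + (r + 2)))*(60*r) = -8 + ((2 + r)*(6 + (2 + r)))*(60*r) = -8 + ((2 + r)*(8 + r))*(60*r) = -8 + 60*r*(2 + r)*(8 + r))
v(391) - 1*213527 = (-8 + 60*391*(2 + 391)*(8 + 391)) - 1*213527 = (-8 + 60*391*393*399) - 213527 = (-8 + 3678692220) - 213527 = 3678692212 - 213527 = 3678478685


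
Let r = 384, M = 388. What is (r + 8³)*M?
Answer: 347648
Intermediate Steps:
(r + 8³)*M = (384 + 8³)*388 = (384 + 512)*388 = 896*388 = 347648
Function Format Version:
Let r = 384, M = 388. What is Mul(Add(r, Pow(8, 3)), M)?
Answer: 347648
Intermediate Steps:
Mul(Add(r, Pow(8, 3)), M) = Mul(Add(384, Pow(8, 3)), 388) = Mul(Add(384, 512), 388) = Mul(896, 388) = 347648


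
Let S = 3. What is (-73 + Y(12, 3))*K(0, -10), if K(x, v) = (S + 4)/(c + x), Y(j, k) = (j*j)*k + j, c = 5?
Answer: 2597/5 ≈ 519.40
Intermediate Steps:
Y(j, k) = j + k*j² (Y(j, k) = j²*k + j = k*j² + j = j + k*j²)
K(x, v) = 7/(5 + x) (K(x, v) = (3 + 4)/(5 + x) = 7/(5 + x))
(-73 + Y(12, 3))*K(0, -10) = (-73 + 12*(1 + 12*3))*(7/(5 + 0)) = (-73 + 12*(1 + 36))*(7/5) = (-73 + 12*37)*(7*(⅕)) = (-73 + 444)*(7/5) = 371*(7/5) = 2597/5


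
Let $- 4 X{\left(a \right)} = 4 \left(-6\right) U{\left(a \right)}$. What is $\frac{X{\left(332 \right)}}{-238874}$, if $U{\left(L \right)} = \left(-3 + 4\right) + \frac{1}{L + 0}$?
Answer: $- \frac{999}{39653084} \approx -2.5193 \cdot 10^{-5}$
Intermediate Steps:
$U{\left(L \right)} = 1 + \frac{1}{L}$
$X{\left(a \right)} = \frac{6 \left(1 + a\right)}{a}$ ($X{\left(a \right)} = - \frac{4 \left(-6\right) \frac{1 + a}{a}}{4} = - \frac{\left(-24\right) \frac{1 + a}{a}}{4} = - \frac{\left(-24\right) \frac{1}{a} \left(1 + a\right)}{4} = \frac{6 \left(1 + a\right)}{a}$)
$\frac{X{\left(332 \right)}}{-238874} = \frac{6 + \frac{6}{332}}{-238874} = \left(6 + 6 \cdot \frac{1}{332}\right) \left(- \frac{1}{238874}\right) = \left(6 + \frac{3}{166}\right) \left(- \frac{1}{238874}\right) = \frac{999}{166} \left(- \frac{1}{238874}\right) = - \frac{999}{39653084}$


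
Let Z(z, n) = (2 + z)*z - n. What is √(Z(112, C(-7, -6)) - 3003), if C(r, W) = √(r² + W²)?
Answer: √(9765 - √85) ≈ 98.771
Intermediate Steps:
C(r, W) = √(W² + r²)
Z(z, n) = -n + z*(2 + z) (Z(z, n) = z*(2 + z) - n = -n + z*(2 + z))
√(Z(112, C(-7, -6)) - 3003) = √((112² - √((-6)² + (-7)²) + 2*112) - 3003) = √((12544 - √(36 + 49) + 224) - 3003) = √((12544 - √85 + 224) - 3003) = √((12768 - √85) - 3003) = √(9765 - √85)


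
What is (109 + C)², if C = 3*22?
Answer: 30625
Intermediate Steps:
C = 66
(109 + C)² = (109 + 66)² = 175² = 30625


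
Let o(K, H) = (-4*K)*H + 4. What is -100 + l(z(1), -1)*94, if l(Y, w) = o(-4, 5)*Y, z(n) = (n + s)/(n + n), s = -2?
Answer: -4048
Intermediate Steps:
o(K, H) = 4 - 4*H*K (o(K, H) = -4*H*K + 4 = 4 - 4*H*K)
z(n) = (-2 + n)/(2*n) (z(n) = (n - 2)/(n + n) = (-2 + n)/((2*n)) = (-2 + n)*(1/(2*n)) = (-2 + n)/(2*n))
l(Y, w) = 84*Y (l(Y, w) = (4 - 4*5*(-4))*Y = (4 + 80)*Y = 84*Y)
-100 + l(z(1), -1)*94 = -100 + (84*((1/2)*(-2 + 1)/1))*94 = -100 + (84*((1/2)*1*(-1)))*94 = -100 + (84*(-1/2))*94 = -100 - 42*94 = -100 - 3948 = -4048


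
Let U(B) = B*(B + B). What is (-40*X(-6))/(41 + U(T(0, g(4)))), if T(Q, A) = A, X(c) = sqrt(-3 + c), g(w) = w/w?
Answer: -120*I/43 ≈ -2.7907*I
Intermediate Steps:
g(w) = 1
U(B) = 2*B**2 (U(B) = B*(2*B) = 2*B**2)
(-40*X(-6))/(41 + U(T(0, g(4)))) = (-40*sqrt(-3 - 6))/(41 + 2*1**2) = (-120*I)/(41 + 2*1) = (-120*I)/(41 + 2) = -120*I/43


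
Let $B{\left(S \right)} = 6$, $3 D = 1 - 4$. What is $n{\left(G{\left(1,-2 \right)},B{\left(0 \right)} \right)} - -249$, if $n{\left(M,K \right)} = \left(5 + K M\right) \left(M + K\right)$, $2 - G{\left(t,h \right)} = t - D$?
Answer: $279$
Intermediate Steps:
$D = -1$ ($D = \frac{1 - 4}{3} = \frac{1}{3} \left(-3\right) = -1$)
$G{\left(t,h \right)} = 1 - t$ ($G{\left(t,h \right)} = 2 - \left(t - -1\right) = 2 - \left(t + 1\right) = 2 - \left(1 + t\right) = 1 - t$)
$n{\left(M,K \right)} = \left(5 + K M\right) \left(K + M\right)$
$n{\left(G{\left(1,-2 \right)},B{\left(0 \right)} \right)} - -249 = \left(5 \cdot 6 + 5 \left(1 - 1\right) + 6 \left(1 - 1\right)^{2} + \left(1 - 1\right) 6^{2}\right) - -249 = \left(30 + 5 \left(1 - 1\right) + 6 \left(1 - 1\right)^{2} + \left(1 - 1\right) 36\right) + 249 = \left(30 + 5 \cdot 0 + 6 \cdot 0^{2} + 0 \cdot 36\right) + 249 = \left(30 + 0 + 6 \cdot 0 + 0\right) + 249 = \left(30 + 0 + 0 + 0\right) + 249 = 30 + 249 = 279$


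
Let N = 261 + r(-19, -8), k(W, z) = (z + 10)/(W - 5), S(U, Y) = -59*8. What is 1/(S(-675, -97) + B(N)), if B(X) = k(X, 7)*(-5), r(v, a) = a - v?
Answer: -267/126109 ≈ -0.0021172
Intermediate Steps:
S(U, Y) = -472
k(W, z) = (10 + z)/(-5 + W)
N = 272 (N = 261 + (-8 - 1*(-19)) = 261 + (-8 + 19) = 261 + 11 = 272)
B(X) = -85/(-5 + X) (B(X) = ((10 + 7)/(-5 + X))*(-5) = (17/(-5 + X))*(-5) = -85/(-5 + X))
1/(S(-675, -97) + B(N)) = 1/(-472 - 85/(-5 + 272)) = 1/(-472 - 85/267) = 1/(-126109/267) = -267/126109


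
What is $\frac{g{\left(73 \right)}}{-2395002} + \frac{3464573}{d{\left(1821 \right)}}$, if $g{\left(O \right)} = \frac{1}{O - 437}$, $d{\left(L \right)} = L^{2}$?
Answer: $\frac{1006782658488395}{963620212352616} \approx 1.0448$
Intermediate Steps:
$g{\left(O \right)} = \frac{1}{-437 + O}$
$\frac{g{\left(73 \right)}}{-2395002} + \frac{3464573}{d{\left(1821 \right)}} = \frac{1}{\left(-437 + 73\right) \left(-2395002\right)} + \frac{3464573}{1821^{2}} = \frac{1}{-364} \left(- \frac{1}{2395002}\right) + \frac{3464573}{3316041} = \left(- \frac{1}{364}\right) \left(- \frac{1}{2395002}\right) + 3464573 \cdot \frac{1}{3316041} = \frac{1}{871780728} + \frac{3464573}{3316041} = \frac{1006782658488395}{963620212352616}$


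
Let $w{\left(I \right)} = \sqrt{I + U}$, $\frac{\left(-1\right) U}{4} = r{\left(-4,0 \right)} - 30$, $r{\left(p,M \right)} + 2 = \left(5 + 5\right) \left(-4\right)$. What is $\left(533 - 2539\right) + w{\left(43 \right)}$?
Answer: $-2006 + \sqrt{331} \approx -1987.8$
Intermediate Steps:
$r{\left(p,M \right)} = -42$ ($r{\left(p,M \right)} = -2 + \left(5 + 5\right) \left(-4\right) = -2 + 10 \left(-4\right) = -2 - 40 = -42$)
$U = 288$ ($U = - 4 \left(-42 - 30\right) = \left(-4\right) \left(-72\right) = 288$)
$w{\left(I \right)} = \sqrt{288 + I}$ ($w{\left(I \right)} = \sqrt{I + 288} = \sqrt{288 + I}$)
$\left(533 - 2539\right) + w{\left(43 \right)} = \left(533 - 2539\right) + \sqrt{288 + 43} = -2006 + \sqrt{331}$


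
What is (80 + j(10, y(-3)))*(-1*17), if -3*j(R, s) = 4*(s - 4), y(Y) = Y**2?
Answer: -3740/3 ≈ -1246.7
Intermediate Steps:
j(R, s) = 16/3 - 4*s/3 (j(R, s) = -4*(s - 4)/3 = -4*(-4 + s)/3 = -(-16 + 4*s)/3 = 16/3 - 4*s/3)
(80 + j(10, y(-3)))*(-1*17) = (80 + (16/3 - 4/3*(-3)**2))*(-1*17) = (80 + (16/3 - 4/3*9))*(-17) = (80 + (16/3 - 12))*(-17) = (80 - 20/3)*(-17) = (220/3)*(-17) = -3740/3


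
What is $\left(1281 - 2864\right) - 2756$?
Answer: $-4339$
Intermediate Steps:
$\left(1281 - 2864\right) - 2756 = -1583 - 2756 = -4339$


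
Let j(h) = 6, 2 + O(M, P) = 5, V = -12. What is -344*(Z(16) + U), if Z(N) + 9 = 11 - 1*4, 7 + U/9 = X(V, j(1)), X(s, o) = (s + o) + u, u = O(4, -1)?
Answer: 31648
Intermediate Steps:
O(M, P) = 3 (O(M, P) = -2 + 5 = 3)
u = 3
X(s, o) = 3 + o + s (X(s, o) = (s + o) + 3 = (o + s) + 3 = 3 + o + s)
U = -90 (U = -63 + 9*(3 + 6 - 12) = -63 + 9*(-3) = -63 - 27 = -90)
Z(N) = -2 (Z(N) = -9 + (11 - 1*4) = -9 + (11 - 4) = -9 + 7 = -2)
-344*(Z(16) + U) = -344*(-2 - 90) = -344*(-92) = 31648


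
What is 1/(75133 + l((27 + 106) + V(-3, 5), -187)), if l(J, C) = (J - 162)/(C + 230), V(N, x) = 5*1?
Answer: 43/3230695 ≈ 1.3310e-5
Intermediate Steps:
V(N, x) = 5
l(J, C) = (-162 + J)/(230 + C)
1/(75133 + l((27 + 106) + V(-3, 5), -187)) = 1/(75133 + (-162 + ((27 + 106) + 5))/(230 - 187)) = 1/(75133 + (-162 + (133 + 5))/43) = 1/(75133 + (-162 + 138)/43) = 1/(75133 + (1/43)*(-24)) = 1/(75133 - 24/43) = 1/(3230695/43) = 43/3230695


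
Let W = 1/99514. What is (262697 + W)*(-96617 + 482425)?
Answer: 5042902012178136/49757 ≈ 1.0135e+11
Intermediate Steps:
W = 1/99514 ≈ 1.0049e-5
(262697 + W)*(-96617 + 482425) = (262697 + 1/99514)*(-96617 + 482425) = (26142029259/99514)*385808 = 5042902012178136/49757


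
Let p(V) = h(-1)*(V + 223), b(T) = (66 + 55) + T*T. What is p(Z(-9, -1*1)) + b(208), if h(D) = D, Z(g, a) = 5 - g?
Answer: 43148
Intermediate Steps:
b(T) = 121 + T²
p(V) = -223 - V (p(V) = -(V + 223) = -(223 + V) = -223 - V)
p(Z(-9, -1*1)) + b(208) = (-223 - (5 - 1*(-9))) + (121 + 208²) = (-223 - (5 + 9)) + (121 + 43264) = (-223 - 1*14) + 43385 = (-223 - 14) + 43385 = -237 + 43385 = 43148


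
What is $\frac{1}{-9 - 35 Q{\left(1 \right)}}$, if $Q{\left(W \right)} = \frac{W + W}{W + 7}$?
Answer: $- \frac{4}{71} \approx -0.056338$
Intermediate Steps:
$Q{\left(W \right)} = \frac{2 W}{7 + W}$
$\frac{1}{-9 - 35 Q{\left(1 \right)}} = \frac{1}{-9 - 35 \cdot 2 \cdot 1 \frac{1}{7 + 1}} = \frac{1}{-9 - 35 \cdot 2 \cdot 1 \cdot \frac{1}{8}} = \frac{1}{-9 - \frac{35}{4}} = \frac{1}{- \frac{71}{4}} = - \frac{4}{71}$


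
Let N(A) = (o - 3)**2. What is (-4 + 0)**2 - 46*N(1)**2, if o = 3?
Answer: 16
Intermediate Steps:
N(A) = 0 (N(A) = (3 - 3)**2 = 0**2 = 0)
(-4 + 0)**2 - 46*N(1)**2 = (-4 + 0)**2 - 46*0**2 = (-4)**2 - 46*0 = 16 + 0 = 16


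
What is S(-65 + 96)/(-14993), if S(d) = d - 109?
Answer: 78/14993 ≈ 0.0052024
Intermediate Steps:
S(d) = -109 + d
S(-65 + 96)/(-14993) = (-109 + (-65 + 96))/(-14993) = (-109 + 31)*(-1/14993) = -78*(-1/14993) = 78/14993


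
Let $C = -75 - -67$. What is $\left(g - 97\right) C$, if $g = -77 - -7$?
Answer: $1336$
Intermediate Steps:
$C = -8$ ($C = -75 + 67 = -8$)
$g = -70$ ($g = -77 + 7 = -70$)
$\left(g - 97\right) C = \left(-70 - 97\right) \left(-8\right) = \left(-167\right) \left(-8\right) = 1336$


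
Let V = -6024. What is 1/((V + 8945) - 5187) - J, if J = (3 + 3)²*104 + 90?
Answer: -8687845/2266 ≈ -3834.0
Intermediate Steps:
J = 3834 (J = 6²*104 + 90 = 36*104 + 90 = 3744 + 90 = 3834)
1/((V + 8945) - 5187) - J = 1/((-6024 + 8945) - 5187) - 1*3834 = 1/(2921 - 5187) - 3834 = 1/(-2266) - 3834 = -1/2266 - 3834 = -8687845/2266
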